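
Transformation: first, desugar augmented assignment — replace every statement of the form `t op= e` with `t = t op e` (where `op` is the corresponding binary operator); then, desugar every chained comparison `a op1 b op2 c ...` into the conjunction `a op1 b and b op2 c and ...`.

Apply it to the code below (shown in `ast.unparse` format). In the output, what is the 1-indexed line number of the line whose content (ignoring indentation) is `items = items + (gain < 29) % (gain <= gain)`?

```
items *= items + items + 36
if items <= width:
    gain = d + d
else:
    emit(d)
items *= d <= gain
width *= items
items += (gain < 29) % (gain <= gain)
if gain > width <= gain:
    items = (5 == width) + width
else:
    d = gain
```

Transformed code:
items = items * (items + items + 36)
if items <= width:
    gain = d + d
else:
    emit(d)
items = items * (d <= gain)
width = width * items
items = items + (gain < 29) % (gain <= gain)
if gain > width and width <= gain:
    items = (5 == width) + width
else:
    d = gain

8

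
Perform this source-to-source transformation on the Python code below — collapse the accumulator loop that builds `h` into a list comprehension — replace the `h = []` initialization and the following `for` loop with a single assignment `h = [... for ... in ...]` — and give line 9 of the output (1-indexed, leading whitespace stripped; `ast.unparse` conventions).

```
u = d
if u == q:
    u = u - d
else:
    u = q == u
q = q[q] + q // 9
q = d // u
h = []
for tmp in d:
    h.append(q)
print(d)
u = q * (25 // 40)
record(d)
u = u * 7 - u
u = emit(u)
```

Transformed code:
u = d
if u == q:
    u = u - d
else:
    u = q == u
q = q[q] + q // 9
q = d // u
h = [q for tmp in d]
print(d)
u = q * (25 // 40)
record(d)
u = u * 7 - u
u = emit(u)

print(d)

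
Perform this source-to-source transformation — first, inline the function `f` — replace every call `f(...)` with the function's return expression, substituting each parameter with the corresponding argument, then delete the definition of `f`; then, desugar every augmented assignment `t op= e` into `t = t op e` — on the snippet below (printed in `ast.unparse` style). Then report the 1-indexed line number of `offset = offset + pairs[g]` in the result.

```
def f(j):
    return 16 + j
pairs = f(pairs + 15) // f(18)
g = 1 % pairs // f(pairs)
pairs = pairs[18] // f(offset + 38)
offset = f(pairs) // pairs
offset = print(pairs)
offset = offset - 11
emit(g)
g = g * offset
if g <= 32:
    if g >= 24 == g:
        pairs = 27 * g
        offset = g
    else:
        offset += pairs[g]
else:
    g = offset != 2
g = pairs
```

14

Transformed code:
pairs = (16 + (pairs + 15)) // (16 + 18)
g = 1 % pairs // (16 + pairs)
pairs = pairs[18] // (16 + (offset + 38))
offset = (16 + pairs) // pairs
offset = print(pairs)
offset = offset - 11
emit(g)
g = g * offset
if g <= 32:
    if g >= 24 == g:
        pairs = 27 * g
        offset = g
    else:
        offset = offset + pairs[g]
else:
    g = offset != 2
g = pairs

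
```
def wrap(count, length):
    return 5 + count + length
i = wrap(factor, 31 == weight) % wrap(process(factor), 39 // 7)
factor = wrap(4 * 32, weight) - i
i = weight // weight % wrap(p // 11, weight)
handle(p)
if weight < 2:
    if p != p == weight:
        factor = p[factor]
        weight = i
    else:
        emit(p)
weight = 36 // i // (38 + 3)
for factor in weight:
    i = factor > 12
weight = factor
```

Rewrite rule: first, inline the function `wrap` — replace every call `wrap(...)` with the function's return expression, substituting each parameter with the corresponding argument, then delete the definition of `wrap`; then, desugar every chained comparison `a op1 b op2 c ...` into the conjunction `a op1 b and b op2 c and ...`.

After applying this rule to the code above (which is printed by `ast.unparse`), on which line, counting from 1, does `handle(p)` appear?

Transformed code:
i = (5 + factor + (31 == weight)) % (5 + process(factor) + 39 // 7)
factor = 5 + 4 * 32 + weight - i
i = weight // weight % (5 + p // 11 + weight)
handle(p)
if weight < 2:
    if p != p and p == weight:
        factor = p[factor]
        weight = i
    else:
        emit(p)
weight = 36 // i // (38 + 3)
for factor in weight:
    i = factor > 12
weight = factor

4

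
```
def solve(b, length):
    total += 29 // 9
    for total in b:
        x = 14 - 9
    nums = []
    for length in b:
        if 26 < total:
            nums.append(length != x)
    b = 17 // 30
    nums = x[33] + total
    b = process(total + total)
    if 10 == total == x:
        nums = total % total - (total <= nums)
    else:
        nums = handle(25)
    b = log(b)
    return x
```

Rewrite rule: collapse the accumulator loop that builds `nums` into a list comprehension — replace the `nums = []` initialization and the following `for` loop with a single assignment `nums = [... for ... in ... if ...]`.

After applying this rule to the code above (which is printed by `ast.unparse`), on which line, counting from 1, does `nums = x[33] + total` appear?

7

Transformed code:
def solve(b, length):
    total += 29 // 9
    for total in b:
        x = 14 - 9
    nums = [length != x for length in b if 26 < total]
    b = 17 // 30
    nums = x[33] + total
    b = process(total + total)
    if 10 == total == x:
        nums = total % total - (total <= nums)
    else:
        nums = handle(25)
    b = log(b)
    return x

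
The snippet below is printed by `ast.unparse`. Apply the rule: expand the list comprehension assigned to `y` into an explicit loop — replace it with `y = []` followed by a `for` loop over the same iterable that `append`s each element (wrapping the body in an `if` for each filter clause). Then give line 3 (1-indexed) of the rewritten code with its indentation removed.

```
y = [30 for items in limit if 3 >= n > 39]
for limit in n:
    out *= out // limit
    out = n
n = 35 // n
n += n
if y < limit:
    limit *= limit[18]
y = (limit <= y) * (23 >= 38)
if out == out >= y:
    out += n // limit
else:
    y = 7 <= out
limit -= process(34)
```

if 3 >= n > 39:

Transformed code:
y = []
for items in limit:
    if 3 >= n > 39:
        y.append(30)
for limit in n:
    out *= out // limit
    out = n
n = 35 // n
n += n
if y < limit:
    limit *= limit[18]
y = (limit <= y) * (23 >= 38)
if out == out >= y:
    out += n // limit
else:
    y = 7 <= out
limit -= process(34)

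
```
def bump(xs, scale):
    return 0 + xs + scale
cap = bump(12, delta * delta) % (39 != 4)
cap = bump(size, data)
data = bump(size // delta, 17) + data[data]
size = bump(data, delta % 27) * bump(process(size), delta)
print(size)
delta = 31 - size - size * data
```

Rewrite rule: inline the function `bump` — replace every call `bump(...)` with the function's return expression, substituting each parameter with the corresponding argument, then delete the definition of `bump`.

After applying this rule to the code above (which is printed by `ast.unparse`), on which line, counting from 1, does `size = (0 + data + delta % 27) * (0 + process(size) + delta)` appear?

4

Transformed code:
cap = (0 + 12 + delta * delta) % (39 != 4)
cap = 0 + size + data
data = 0 + size // delta + 17 + data[data]
size = (0 + data + delta % 27) * (0 + process(size) + delta)
print(size)
delta = 31 - size - size * data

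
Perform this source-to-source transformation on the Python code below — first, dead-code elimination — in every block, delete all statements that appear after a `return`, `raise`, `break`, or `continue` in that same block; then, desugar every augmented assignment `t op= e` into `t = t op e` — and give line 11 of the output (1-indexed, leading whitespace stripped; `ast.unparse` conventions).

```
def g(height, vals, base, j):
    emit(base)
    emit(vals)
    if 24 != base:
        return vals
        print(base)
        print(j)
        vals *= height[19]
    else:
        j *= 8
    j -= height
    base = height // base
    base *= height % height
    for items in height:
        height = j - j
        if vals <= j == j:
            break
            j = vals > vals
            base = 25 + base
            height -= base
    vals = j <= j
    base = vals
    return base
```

Transformed code:
def g(height, vals, base, j):
    emit(base)
    emit(vals)
    if 24 != base:
        return vals
    else:
        j = j * 8
    j = j - height
    base = height // base
    base = base * (height % height)
    for items in height:
        height = j - j
        if vals <= j == j:
            break
    vals = j <= j
    base = vals
    return base

for items in height:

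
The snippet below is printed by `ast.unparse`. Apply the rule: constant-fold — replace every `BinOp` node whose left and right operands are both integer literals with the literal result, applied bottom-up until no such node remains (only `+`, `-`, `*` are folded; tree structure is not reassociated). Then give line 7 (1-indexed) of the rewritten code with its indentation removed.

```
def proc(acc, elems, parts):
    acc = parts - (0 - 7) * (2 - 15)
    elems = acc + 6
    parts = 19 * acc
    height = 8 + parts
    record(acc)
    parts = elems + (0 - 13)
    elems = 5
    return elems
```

Transformed code:
def proc(acc, elems, parts):
    acc = parts - 91
    elems = acc + 6
    parts = 19 * acc
    height = 8 + parts
    record(acc)
    parts = elems + -13
    elems = 5
    return elems

parts = elems + -13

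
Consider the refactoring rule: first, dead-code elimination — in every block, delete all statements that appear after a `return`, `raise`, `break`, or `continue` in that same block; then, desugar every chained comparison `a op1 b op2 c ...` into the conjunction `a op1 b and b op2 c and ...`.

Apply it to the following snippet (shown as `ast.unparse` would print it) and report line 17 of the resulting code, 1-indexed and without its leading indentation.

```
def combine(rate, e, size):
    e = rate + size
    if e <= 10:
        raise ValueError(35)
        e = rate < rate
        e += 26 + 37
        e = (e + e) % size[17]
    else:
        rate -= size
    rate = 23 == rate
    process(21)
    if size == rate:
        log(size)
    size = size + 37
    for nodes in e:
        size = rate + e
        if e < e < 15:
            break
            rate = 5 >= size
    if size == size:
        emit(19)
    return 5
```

Transformed code:
def combine(rate, e, size):
    e = rate + size
    if e <= 10:
        raise ValueError(35)
    else:
        rate -= size
    rate = 23 == rate
    process(21)
    if size == rate:
        log(size)
    size = size + 37
    for nodes in e:
        size = rate + e
        if e < e and e < 15:
            break
    if size == size:
        emit(19)
    return 5

emit(19)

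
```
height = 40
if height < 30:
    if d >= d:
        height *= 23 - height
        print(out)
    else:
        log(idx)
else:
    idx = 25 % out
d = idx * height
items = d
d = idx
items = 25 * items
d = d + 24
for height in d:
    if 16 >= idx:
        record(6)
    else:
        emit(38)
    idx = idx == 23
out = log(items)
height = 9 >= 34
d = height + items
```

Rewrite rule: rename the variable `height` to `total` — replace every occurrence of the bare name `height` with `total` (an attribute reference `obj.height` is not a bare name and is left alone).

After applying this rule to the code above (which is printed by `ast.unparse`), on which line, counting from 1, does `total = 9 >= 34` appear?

Transformed code:
total = 40
if total < 30:
    if d >= d:
        total *= 23 - total
        print(out)
    else:
        log(idx)
else:
    idx = 25 % out
d = idx * total
items = d
d = idx
items = 25 * items
d = d + 24
for total in d:
    if 16 >= idx:
        record(6)
    else:
        emit(38)
    idx = idx == 23
out = log(items)
total = 9 >= 34
d = total + items

22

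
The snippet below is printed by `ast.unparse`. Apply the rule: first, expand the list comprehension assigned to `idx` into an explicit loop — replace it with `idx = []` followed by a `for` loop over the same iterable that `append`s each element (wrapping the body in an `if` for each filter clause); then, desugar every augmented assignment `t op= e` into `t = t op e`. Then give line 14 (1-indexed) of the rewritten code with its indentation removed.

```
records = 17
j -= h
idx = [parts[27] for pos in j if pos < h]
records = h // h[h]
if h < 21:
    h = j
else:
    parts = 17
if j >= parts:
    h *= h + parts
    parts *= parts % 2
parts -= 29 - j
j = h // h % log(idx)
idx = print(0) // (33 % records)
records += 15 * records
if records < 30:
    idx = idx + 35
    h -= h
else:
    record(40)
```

Transformed code:
records = 17
j = j - h
idx = []
for pos in j:
    if pos < h:
        idx.append(parts[27])
records = h // h[h]
if h < 21:
    h = j
else:
    parts = 17
if j >= parts:
    h = h * (h + parts)
    parts = parts * (parts % 2)
parts = parts - (29 - j)
j = h // h % log(idx)
idx = print(0) // (33 % records)
records = records + 15 * records
if records < 30:
    idx = idx + 35
    h = h - h
else:
    record(40)

parts = parts * (parts % 2)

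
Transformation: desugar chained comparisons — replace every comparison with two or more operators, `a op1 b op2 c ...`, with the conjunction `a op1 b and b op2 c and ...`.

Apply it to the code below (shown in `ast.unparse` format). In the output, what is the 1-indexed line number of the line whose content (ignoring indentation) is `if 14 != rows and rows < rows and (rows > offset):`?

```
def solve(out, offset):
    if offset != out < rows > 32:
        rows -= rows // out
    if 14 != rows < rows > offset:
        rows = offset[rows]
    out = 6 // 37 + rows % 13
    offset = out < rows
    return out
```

4

Transformed code:
def solve(out, offset):
    if offset != out and out < rows and (rows > 32):
        rows -= rows // out
    if 14 != rows and rows < rows and (rows > offset):
        rows = offset[rows]
    out = 6 // 37 + rows % 13
    offset = out < rows
    return out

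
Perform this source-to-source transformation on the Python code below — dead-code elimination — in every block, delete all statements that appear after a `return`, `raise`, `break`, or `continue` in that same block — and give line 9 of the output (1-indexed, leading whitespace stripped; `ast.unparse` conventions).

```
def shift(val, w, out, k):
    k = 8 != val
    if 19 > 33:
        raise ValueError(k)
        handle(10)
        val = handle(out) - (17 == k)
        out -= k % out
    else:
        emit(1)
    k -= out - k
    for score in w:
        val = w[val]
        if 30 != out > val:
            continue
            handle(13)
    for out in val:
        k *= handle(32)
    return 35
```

val = w[val]

Transformed code:
def shift(val, w, out, k):
    k = 8 != val
    if 19 > 33:
        raise ValueError(k)
    else:
        emit(1)
    k -= out - k
    for score in w:
        val = w[val]
        if 30 != out > val:
            continue
    for out in val:
        k *= handle(32)
    return 35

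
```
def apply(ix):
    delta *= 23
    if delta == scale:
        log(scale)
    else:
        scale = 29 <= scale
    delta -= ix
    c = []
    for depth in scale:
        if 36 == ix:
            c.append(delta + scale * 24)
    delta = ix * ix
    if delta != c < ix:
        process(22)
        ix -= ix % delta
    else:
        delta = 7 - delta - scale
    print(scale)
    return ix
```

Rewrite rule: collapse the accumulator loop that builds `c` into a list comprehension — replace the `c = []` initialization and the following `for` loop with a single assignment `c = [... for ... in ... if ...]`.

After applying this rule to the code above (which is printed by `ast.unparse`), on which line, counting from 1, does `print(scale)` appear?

Transformed code:
def apply(ix):
    delta *= 23
    if delta == scale:
        log(scale)
    else:
        scale = 29 <= scale
    delta -= ix
    c = [delta + scale * 24 for depth in scale if 36 == ix]
    delta = ix * ix
    if delta != c < ix:
        process(22)
        ix -= ix % delta
    else:
        delta = 7 - delta - scale
    print(scale)
    return ix

15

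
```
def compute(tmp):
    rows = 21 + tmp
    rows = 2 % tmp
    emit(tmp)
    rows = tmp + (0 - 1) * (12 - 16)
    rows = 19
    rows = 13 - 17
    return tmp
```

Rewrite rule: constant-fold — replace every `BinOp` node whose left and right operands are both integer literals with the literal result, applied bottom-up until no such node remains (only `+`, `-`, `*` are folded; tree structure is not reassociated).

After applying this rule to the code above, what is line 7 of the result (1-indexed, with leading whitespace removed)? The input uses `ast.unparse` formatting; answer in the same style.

Transformed code:
def compute(tmp):
    rows = 21 + tmp
    rows = 2 % tmp
    emit(tmp)
    rows = tmp + 4
    rows = 19
    rows = -4
    return tmp

rows = -4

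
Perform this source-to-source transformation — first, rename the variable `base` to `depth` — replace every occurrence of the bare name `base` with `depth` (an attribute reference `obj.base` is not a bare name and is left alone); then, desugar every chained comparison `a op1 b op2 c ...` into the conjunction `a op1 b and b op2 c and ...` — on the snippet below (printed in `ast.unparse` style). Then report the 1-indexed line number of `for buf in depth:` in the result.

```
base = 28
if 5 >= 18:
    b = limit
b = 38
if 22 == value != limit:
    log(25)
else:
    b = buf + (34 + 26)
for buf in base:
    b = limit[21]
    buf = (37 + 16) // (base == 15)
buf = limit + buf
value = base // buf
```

9

Transformed code:
depth = 28
if 5 >= 18:
    b = limit
b = 38
if 22 == value and value != limit:
    log(25)
else:
    b = buf + (34 + 26)
for buf in depth:
    b = limit[21]
    buf = (37 + 16) // (depth == 15)
buf = limit + buf
value = depth // buf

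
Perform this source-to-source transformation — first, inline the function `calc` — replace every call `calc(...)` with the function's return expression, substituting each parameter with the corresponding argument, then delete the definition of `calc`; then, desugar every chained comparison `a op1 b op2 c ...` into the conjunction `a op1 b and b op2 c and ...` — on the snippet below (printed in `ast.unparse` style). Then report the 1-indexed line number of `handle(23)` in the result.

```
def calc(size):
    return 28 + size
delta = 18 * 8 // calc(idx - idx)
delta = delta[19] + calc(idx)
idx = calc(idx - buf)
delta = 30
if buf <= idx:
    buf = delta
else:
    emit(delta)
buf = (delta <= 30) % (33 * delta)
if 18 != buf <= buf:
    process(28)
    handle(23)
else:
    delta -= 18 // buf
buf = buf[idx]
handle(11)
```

12

Transformed code:
delta = 18 * 8 // (28 + (idx - idx))
delta = delta[19] + (28 + idx)
idx = 28 + (idx - buf)
delta = 30
if buf <= idx:
    buf = delta
else:
    emit(delta)
buf = (delta <= 30) % (33 * delta)
if 18 != buf and buf <= buf:
    process(28)
    handle(23)
else:
    delta -= 18 // buf
buf = buf[idx]
handle(11)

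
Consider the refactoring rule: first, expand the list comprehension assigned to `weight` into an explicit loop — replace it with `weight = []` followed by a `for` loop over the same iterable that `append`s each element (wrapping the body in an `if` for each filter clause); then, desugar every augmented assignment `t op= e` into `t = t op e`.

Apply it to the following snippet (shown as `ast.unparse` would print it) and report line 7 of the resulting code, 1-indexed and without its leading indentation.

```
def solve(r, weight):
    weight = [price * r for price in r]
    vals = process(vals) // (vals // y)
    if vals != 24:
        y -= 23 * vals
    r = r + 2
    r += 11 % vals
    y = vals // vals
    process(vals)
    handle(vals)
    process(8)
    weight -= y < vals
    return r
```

Transformed code:
def solve(r, weight):
    weight = []
    for price in r:
        weight.append(price * r)
    vals = process(vals) // (vals // y)
    if vals != 24:
        y = y - 23 * vals
    r = r + 2
    r = r + 11 % vals
    y = vals // vals
    process(vals)
    handle(vals)
    process(8)
    weight = weight - (y < vals)
    return r

y = y - 23 * vals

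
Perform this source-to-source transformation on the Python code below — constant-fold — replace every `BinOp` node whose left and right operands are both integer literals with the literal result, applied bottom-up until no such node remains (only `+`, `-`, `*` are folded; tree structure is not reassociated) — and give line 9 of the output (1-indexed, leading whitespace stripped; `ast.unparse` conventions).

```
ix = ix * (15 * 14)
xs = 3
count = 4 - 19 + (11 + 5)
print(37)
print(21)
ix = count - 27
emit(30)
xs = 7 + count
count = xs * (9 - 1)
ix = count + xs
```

count = xs * 8

Transformed code:
ix = ix * 210
xs = 3
count = 1
print(37)
print(21)
ix = count - 27
emit(30)
xs = 7 + count
count = xs * 8
ix = count + xs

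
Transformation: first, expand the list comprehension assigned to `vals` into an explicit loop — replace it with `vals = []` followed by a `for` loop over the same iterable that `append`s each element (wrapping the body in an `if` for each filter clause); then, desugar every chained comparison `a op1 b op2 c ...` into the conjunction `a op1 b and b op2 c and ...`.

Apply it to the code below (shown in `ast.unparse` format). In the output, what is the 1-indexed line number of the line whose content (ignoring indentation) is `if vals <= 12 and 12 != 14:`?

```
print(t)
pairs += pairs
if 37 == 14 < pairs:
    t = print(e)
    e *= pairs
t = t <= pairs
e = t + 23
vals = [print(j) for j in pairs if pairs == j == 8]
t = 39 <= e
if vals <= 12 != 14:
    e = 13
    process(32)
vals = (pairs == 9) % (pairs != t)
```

13

Transformed code:
print(t)
pairs += pairs
if 37 == 14 and 14 < pairs:
    t = print(e)
    e *= pairs
t = t <= pairs
e = t + 23
vals = []
for j in pairs:
    if pairs == j and j == 8:
        vals.append(print(j))
t = 39 <= e
if vals <= 12 and 12 != 14:
    e = 13
    process(32)
vals = (pairs == 9) % (pairs != t)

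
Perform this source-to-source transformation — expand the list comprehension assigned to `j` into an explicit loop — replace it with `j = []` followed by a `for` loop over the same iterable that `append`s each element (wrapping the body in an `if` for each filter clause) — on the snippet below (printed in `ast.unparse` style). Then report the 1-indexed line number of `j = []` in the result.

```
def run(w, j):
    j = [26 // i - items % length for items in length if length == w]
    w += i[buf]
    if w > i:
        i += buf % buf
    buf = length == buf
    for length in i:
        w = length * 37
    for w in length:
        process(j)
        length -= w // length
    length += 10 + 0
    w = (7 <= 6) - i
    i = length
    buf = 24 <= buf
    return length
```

2

Transformed code:
def run(w, j):
    j = []
    for items in length:
        if length == w:
            j.append(26 // i - items % length)
    w += i[buf]
    if w > i:
        i += buf % buf
    buf = length == buf
    for length in i:
        w = length * 37
    for w in length:
        process(j)
        length -= w // length
    length += 10 + 0
    w = (7 <= 6) - i
    i = length
    buf = 24 <= buf
    return length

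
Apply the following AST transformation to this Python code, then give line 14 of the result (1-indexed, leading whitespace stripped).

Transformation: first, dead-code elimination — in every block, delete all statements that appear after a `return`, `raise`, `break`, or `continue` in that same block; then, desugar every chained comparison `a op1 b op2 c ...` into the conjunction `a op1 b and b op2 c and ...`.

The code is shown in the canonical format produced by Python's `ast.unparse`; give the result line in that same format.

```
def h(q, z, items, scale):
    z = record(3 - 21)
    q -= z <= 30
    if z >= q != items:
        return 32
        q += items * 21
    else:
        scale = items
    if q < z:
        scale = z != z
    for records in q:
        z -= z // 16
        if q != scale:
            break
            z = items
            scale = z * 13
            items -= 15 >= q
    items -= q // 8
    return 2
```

items -= q // 8

Transformed code:
def h(q, z, items, scale):
    z = record(3 - 21)
    q -= z <= 30
    if z >= q and q != items:
        return 32
    else:
        scale = items
    if q < z:
        scale = z != z
    for records in q:
        z -= z // 16
        if q != scale:
            break
    items -= q // 8
    return 2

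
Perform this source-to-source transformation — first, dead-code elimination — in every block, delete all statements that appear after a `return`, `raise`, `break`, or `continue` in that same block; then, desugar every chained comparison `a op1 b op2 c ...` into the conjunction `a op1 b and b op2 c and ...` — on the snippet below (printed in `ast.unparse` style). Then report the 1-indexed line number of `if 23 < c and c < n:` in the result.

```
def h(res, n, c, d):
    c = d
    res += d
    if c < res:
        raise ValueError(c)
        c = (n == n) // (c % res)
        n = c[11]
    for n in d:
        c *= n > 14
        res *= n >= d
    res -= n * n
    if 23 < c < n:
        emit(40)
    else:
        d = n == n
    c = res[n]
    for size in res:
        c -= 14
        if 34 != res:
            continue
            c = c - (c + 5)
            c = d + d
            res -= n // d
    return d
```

10

Transformed code:
def h(res, n, c, d):
    c = d
    res += d
    if c < res:
        raise ValueError(c)
    for n in d:
        c *= n > 14
        res *= n >= d
    res -= n * n
    if 23 < c and c < n:
        emit(40)
    else:
        d = n == n
    c = res[n]
    for size in res:
        c -= 14
        if 34 != res:
            continue
    return d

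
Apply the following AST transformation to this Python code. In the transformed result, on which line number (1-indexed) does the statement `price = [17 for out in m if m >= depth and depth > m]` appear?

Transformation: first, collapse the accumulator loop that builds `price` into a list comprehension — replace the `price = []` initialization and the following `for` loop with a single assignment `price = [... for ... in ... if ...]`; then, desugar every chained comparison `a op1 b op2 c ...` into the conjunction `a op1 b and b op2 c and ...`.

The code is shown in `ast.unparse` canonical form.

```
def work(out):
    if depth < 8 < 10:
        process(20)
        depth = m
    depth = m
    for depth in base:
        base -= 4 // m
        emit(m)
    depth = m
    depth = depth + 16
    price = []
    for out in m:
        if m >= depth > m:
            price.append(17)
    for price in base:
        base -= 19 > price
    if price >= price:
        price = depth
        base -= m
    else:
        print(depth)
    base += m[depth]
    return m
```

11

Transformed code:
def work(out):
    if depth < 8 and 8 < 10:
        process(20)
        depth = m
    depth = m
    for depth in base:
        base -= 4 // m
        emit(m)
    depth = m
    depth = depth + 16
    price = [17 for out in m if m >= depth and depth > m]
    for price in base:
        base -= 19 > price
    if price >= price:
        price = depth
        base -= m
    else:
        print(depth)
    base += m[depth]
    return m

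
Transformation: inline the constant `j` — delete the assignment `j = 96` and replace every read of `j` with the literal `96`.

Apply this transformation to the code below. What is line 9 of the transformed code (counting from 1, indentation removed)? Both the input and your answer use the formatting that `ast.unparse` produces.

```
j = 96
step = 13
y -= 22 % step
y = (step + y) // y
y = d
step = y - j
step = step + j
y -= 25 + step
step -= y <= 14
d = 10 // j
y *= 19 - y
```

Transformed code:
step = 13
y -= 22 % step
y = (step + y) // y
y = d
step = y - 96
step = step + 96
y -= 25 + step
step -= y <= 14
d = 10 // 96
y *= 19 - y

d = 10 // 96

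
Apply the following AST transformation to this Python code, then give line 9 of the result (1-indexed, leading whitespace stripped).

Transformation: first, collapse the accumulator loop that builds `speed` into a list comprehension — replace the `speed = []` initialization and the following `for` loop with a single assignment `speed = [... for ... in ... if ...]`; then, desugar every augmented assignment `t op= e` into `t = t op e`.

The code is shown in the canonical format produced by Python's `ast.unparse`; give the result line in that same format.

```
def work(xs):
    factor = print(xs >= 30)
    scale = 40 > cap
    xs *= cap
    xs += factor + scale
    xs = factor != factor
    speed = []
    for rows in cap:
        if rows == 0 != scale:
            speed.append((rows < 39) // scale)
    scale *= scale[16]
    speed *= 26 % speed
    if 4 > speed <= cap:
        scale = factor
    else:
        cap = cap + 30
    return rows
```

speed = speed * (26 % speed)

Transformed code:
def work(xs):
    factor = print(xs >= 30)
    scale = 40 > cap
    xs = xs * cap
    xs = xs + (factor + scale)
    xs = factor != factor
    speed = [(rows < 39) // scale for rows in cap if rows == 0 != scale]
    scale = scale * scale[16]
    speed = speed * (26 % speed)
    if 4 > speed <= cap:
        scale = factor
    else:
        cap = cap + 30
    return rows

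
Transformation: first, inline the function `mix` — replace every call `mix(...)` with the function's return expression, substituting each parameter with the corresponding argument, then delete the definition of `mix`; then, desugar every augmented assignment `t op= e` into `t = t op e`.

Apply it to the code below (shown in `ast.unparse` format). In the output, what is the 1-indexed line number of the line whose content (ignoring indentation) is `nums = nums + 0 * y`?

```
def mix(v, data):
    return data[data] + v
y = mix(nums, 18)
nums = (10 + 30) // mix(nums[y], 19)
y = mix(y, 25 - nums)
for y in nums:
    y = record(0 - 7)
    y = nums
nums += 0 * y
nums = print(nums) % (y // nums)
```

7

Transformed code:
y = 18[18] + nums
nums = (10 + 30) // (19[19] + nums[y])
y = (25 - nums)[25 - nums] + y
for y in nums:
    y = record(0 - 7)
    y = nums
nums = nums + 0 * y
nums = print(nums) % (y // nums)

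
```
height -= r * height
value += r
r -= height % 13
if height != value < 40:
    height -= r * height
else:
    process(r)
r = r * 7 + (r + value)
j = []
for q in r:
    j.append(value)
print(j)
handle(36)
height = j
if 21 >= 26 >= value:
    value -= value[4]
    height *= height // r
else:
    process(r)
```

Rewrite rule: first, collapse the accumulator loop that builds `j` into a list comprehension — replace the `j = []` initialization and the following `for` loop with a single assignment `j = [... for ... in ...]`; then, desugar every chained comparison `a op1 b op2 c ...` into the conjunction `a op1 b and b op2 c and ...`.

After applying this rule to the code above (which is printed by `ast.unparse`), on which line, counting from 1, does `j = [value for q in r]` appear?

Transformed code:
height -= r * height
value += r
r -= height % 13
if height != value and value < 40:
    height -= r * height
else:
    process(r)
r = r * 7 + (r + value)
j = [value for q in r]
print(j)
handle(36)
height = j
if 21 >= 26 and 26 >= value:
    value -= value[4]
    height *= height // r
else:
    process(r)

9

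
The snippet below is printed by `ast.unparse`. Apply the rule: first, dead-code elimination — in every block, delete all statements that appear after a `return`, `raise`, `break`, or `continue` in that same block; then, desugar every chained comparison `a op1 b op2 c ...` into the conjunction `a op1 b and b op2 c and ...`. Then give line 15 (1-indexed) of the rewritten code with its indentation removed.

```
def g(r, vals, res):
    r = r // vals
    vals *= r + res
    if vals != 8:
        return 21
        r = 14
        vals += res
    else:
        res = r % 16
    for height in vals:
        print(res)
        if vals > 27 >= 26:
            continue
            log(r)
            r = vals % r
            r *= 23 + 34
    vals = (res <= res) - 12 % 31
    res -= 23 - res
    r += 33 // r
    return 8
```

return 8

Transformed code:
def g(r, vals, res):
    r = r // vals
    vals *= r + res
    if vals != 8:
        return 21
    else:
        res = r % 16
    for height in vals:
        print(res)
        if vals > 27 and 27 >= 26:
            continue
    vals = (res <= res) - 12 % 31
    res -= 23 - res
    r += 33 // r
    return 8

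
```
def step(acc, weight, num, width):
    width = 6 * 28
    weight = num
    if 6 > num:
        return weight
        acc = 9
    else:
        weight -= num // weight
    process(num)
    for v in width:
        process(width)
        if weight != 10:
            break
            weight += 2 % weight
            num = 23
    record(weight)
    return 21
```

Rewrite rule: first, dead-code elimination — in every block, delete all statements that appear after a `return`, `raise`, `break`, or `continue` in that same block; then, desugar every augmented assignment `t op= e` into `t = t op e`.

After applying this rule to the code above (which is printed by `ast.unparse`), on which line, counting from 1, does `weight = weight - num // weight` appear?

Transformed code:
def step(acc, weight, num, width):
    width = 6 * 28
    weight = num
    if 6 > num:
        return weight
    else:
        weight = weight - num // weight
    process(num)
    for v in width:
        process(width)
        if weight != 10:
            break
    record(weight)
    return 21

7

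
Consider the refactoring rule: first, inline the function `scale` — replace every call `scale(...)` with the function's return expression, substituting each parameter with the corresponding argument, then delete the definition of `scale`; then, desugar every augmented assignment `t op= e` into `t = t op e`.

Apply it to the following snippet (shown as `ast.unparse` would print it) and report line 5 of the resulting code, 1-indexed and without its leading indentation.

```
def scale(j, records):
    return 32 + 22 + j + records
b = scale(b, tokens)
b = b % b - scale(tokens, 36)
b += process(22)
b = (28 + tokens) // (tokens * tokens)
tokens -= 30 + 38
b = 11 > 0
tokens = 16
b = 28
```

Transformed code:
b = 32 + 22 + b + tokens
b = b % b - (32 + 22 + tokens + 36)
b = b + process(22)
b = (28 + tokens) // (tokens * tokens)
tokens = tokens - (30 + 38)
b = 11 > 0
tokens = 16
b = 28

tokens = tokens - (30 + 38)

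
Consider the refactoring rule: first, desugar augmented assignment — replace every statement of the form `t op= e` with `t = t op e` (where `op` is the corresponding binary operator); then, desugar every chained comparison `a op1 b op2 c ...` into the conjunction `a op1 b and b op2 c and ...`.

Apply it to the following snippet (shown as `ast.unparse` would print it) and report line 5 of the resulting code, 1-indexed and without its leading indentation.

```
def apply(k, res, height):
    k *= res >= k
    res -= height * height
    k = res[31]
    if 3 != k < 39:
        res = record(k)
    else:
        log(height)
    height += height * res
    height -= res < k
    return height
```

Transformed code:
def apply(k, res, height):
    k = k * (res >= k)
    res = res - height * height
    k = res[31]
    if 3 != k and k < 39:
        res = record(k)
    else:
        log(height)
    height = height + height * res
    height = height - (res < k)
    return height

if 3 != k and k < 39:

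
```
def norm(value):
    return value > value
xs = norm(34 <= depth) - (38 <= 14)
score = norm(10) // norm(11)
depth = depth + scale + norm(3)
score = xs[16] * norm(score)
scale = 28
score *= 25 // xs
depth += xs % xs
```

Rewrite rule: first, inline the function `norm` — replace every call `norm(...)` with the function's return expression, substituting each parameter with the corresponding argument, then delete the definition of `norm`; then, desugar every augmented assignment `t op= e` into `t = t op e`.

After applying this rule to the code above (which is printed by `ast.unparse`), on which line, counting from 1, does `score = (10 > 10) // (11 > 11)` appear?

2

Transformed code:
xs = ((34 <= depth) > (34 <= depth)) - (38 <= 14)
score = (10 > 10) // (11 > 11)
depth = depth + scale + (3 > 3)
score = xs[16] * (score > score)
scale = 28
score = score * (25 // xs)
depth = depth + xs % xs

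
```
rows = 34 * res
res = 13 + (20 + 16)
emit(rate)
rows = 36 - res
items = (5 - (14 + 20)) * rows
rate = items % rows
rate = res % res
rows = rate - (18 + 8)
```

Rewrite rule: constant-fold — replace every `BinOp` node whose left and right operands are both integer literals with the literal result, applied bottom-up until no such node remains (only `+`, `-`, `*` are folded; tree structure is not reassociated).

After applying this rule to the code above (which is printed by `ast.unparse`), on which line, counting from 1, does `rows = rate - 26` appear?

Transformed code:
rows = 34 * res
res = 49
emit(rate)
rows = 36 - res
items = -29 * rows
rate = items % rows
rate = res % res
rows = rate - 26

8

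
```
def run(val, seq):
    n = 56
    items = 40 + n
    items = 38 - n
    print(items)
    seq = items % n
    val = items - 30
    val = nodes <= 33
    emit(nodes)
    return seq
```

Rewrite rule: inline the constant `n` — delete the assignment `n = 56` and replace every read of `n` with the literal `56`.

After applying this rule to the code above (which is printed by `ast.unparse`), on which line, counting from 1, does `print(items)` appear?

4

Transformed code:
def run(val, seq):
    items = 40 + 56
    items = 38 - 56
    print(items)
    seq = items % 56
    val = items - 30
    val = nodes <= 33
    emit(nodes)
    return seq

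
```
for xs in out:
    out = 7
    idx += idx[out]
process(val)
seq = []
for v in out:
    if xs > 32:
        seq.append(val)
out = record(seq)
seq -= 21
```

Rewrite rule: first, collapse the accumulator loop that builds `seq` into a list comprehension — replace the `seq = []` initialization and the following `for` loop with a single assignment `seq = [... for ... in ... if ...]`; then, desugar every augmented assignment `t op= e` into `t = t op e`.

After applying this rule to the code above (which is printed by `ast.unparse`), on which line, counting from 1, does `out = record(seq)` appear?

Transformed code:
for xs in out:
    out = 7
    idx = idx + idx[out]
process(val)
seq = [val for v in out if xs > 32]
out = record(seq)
seq = seq - 21

6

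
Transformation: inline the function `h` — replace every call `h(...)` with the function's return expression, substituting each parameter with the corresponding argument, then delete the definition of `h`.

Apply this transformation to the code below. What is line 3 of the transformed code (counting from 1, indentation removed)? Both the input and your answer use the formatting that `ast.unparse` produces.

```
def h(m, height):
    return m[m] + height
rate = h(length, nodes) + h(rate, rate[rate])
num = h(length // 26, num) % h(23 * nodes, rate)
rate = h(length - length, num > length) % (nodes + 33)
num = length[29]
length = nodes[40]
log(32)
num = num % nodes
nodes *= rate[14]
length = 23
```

Transformed code:
rate = length[length] + nodes + (rate[rate] + rate[rate])
num = ((length // 26)[length // 26] + num) % ((23 * nodes)[23 * nodes] + rate)
rate = ((length - length)[length - length] + (num > length)) % (nodes + 33)
num = length[29]
length = nodes[40]
log(32)
num = num % nodes
nodes *= rate[14]
length = 23

rate = ((length - length)[length - length] + (num > length)) % (nodes + 33)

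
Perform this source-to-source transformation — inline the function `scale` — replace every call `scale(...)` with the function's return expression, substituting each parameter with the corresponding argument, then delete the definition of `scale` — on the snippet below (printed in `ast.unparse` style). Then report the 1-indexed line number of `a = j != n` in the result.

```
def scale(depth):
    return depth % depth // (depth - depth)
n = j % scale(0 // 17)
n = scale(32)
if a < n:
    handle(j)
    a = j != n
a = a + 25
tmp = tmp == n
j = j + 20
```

Transformed code:
n = j % (0 // 17 % (0 // 17) // (0 // 17 - 0 // 17))
n = 32 % 32 // (32 - 32)
if a < n:
    handle(j)
    a = j != n
a = a + 25
tmp = tmp == n
j = j + 20

5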